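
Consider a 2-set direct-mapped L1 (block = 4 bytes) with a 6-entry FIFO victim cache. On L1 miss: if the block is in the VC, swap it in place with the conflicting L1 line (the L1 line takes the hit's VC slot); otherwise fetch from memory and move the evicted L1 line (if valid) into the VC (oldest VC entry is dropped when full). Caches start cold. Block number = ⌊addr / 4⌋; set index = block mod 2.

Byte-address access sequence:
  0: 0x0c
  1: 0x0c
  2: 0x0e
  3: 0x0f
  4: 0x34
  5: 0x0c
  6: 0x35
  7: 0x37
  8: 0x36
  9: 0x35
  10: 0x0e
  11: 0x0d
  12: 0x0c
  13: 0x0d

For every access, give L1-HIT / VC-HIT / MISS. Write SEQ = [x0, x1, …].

SEQ = [MISS, L1-HIT, L1-HIT, L1-HIT, MISS, VC-HIT, VC-HIT, L1-HIT, L1-HIT, L1-HIT, VC-HIT, L1-HIT, L1-HIT, L1-HIT]

0: 0xc (blk 3, set 1) → MISS  vc=[]
1: 0xc (blk 3, set 1) → L1-HIT  vc=[]
2: 0xe (blk 3, set 1) → L1-HIT  vc=[]
3: 0xf (blk 3, set 1) → L1-HIT  vc=[]
4: 0x34 (blk 13, set 1) → MISS  vc=[3]
5: 0xc (blk 3, set 1) → VC-HIT  vc=[13]
6: 0x35 (blk 13, set 1) → VC-HIT  vc=[3]
7: 0x37 (blk 13, set 1) → L1-HIT  vc=[3]
8: 0x36 (blk 13, set 1) → L1-HIT  vc=[3]
9: 0x35 (blk 13, set 1) → L1-HIT  vc=[3]
10: 0xe (blk 3, set 1) → VC-HIT  vc=[13]
11: 0xd (blk 3, set 1) → L1-HIT  vc=[13]
12: 0xc (blk 3, set 1) → L1-HIT  vc=[13]
13: 0xd (blk 3, set 1) → L1-HIT  vc=[13]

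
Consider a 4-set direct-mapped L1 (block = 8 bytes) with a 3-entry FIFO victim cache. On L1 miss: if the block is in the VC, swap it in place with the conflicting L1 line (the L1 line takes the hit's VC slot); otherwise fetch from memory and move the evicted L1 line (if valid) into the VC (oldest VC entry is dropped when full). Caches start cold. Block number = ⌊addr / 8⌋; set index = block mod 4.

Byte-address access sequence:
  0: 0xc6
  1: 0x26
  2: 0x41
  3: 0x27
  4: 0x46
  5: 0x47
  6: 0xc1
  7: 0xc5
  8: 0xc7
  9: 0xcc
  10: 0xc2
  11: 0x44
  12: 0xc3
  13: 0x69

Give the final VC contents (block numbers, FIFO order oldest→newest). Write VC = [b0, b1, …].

VC = [8, 4, 25]

#0 0xc6→b24/s0 MISS; vc=[]
#1 0x26→b4/s0 MISS; vc=[24]
#2 0x41→b8/s0 MISS; vc=[24,4]
#3 0x27→b4/s0 VC-HIT; vc=[24,8]
#4 0x46→b8/s0 VC-HIT; vc=[24,4]
#5 0x47→b8/s0 L1-HIT; vc=[24,4]
#6 0xc1→b24/s0 VC-HIT; vc=[8,4]
#7 0xc5→b24/s0 L1-HIT; vc=[8,4]
#8 0xc7→b24/s0 L1-HIT; vc=[8,4]
#9 0xcc→b25/s1 MISS; vc=[8,4]
#10 0xc2→b24/s0 L1-HIT; vc=[8,4]
#11 0x44→b8/s0 VC-HIT; vc=[24,4]
#12 0xc3→b24/s0 VC-HIT; vc=[8,4]
#13 0x69→b13/s1 MISS; vc=[8,4,25]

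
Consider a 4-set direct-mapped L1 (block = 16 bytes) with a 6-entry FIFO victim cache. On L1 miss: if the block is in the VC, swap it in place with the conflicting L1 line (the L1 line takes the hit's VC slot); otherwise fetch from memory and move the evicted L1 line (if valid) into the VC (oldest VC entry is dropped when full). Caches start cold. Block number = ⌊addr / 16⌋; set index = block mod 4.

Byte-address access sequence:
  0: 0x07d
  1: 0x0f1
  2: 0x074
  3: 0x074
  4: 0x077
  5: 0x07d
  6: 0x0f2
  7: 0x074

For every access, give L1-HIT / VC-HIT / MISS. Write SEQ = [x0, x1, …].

0: 0x7d (blk 7, set 3) → MISS  vc=[]
1: 0xf1 (blk 15, set 3) → MISS  vc=[7]
2: 0x74 (blk 7, set 3) → VC-HIT  vc=[15]
3: 0x74 (blk 7, set 3) → L1-HIT  vc=[15]
4: 0x77 (blk 7, set 3) → L1-HIT  vc=[15]
5: 0x7d (blk 7, set 3) → L1-HIT  vc=[15]
6: 0xf2 (blk 15, set 3) → VC-HIT  vc=[7]
7: 0x74 (blk 7, set 3) → VC-HIT  vc=[15]

SEQ = [MISS, MISS, VC-HIT, L1-HIT, L1-HIT, L1-HIT, VC-HIT, VC-HIT]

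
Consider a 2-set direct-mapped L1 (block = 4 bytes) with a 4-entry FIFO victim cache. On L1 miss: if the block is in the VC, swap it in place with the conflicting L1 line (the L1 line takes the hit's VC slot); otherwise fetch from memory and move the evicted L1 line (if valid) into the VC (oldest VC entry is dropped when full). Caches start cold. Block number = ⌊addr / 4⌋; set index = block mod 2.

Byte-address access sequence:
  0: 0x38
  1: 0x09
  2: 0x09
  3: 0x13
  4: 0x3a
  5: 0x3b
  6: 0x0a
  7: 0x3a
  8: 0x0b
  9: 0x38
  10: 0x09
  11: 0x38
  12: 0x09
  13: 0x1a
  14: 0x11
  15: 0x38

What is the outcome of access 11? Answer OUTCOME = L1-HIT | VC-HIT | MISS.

OUTCOME = VC-HIT

#0 0x38→b14/s0 MISS; vc=[]
#1 0x9→b2/s0 MISS; vc=[14]
#2 0x9→b2/s0 L1-HIT; vc=[14]
#3 0x13→b4/s0 MISS; vc=[14,2]
#4 0x3a→b14/s0 VC-HIT; vc=[4,2]
#5 0x3b→b14/s0 L1-HIT; vc=[4,2]
#6 0xa→b2/s0 VC-HIT; vc=[4,14]
#7 0x3a→b14/s0 VC-HIT; vc=[4,2]
#8 0xb→b2/s0 VC-HIT; vc=[4,14]
#9 0x38→b14/s0 VC-HIT; vc=[4,2]
#10 0x9→b2/s0 VC-HIT; vc=[4,14]
#11 0x38→b14/s0 VC-HIT; vc=[4,2]
#12 0x9→b2/s0 VC-HIT; vc=[4,14]
#13 0x1a→b6/s0 MISS; vc=[4,14,2]
#14 0x11→b4/s0 VC-HIT; vc=[6,14,2]
#15 0x38→b14/s0 VC-HIT; vc=[6,4,2]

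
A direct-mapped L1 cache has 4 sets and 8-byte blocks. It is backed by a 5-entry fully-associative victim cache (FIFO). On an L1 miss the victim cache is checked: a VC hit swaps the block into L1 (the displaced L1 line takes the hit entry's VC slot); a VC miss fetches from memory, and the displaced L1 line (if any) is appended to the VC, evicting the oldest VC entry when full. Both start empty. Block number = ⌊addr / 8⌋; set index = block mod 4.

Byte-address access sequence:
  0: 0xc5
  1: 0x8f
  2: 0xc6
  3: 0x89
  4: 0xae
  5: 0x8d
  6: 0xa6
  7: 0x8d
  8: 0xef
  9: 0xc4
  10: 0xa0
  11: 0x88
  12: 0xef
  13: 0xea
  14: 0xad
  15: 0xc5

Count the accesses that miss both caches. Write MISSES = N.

MISSES = 5

0: 0xc5 (blk 24, set 0) → MISS  vc=[]
1: 0x8f (blk 17, set 1) → MISS  vc=[]
2: 0xc6 (blk 24, set 0) → L1-HIT  vc=[]
3: 0x89 (blk 17, set 1) → L1-HIT  vc=[]
4: 0xae (blk 21, set 1) → MISS  vc=[17]
5: 0x8d (blk 17, set 1) → VC-HIT  vc=[21]
6: 0xa6 (blk 20, set 0) → MISS  vc=[21, 24]
7: 0x8d (blk 17, set 1) → L1-HIT  vc=[21, 24]
8: 0xef (blk 29, set 1) → MISS  vc=[21, 24, 17]
9: 0xc4 (blk 24, set 0) → VC-HIT  vc=[21, 20, 17]
10: 0xa0 (blk 20, set 0) → VC-HIT  vc=[21, 24, 17]
11: 0x88 (blk 17, set 1) → VC-HIT  vc=[21, 24, 29]
12: 0xef (blk 29, set 1) → VC-HIT  vc=[21, 24, 17]
13: 0xea (blk 29, set 1) → L1-HIT  vc=[21, 24, 17]
14: 0xad (blk 21, set 1) → VC-HIT  vc=[29, 24, 17]
15: 0xc5 (blk 24, set 0) → VC-HIT  vc=[29, 20, 17]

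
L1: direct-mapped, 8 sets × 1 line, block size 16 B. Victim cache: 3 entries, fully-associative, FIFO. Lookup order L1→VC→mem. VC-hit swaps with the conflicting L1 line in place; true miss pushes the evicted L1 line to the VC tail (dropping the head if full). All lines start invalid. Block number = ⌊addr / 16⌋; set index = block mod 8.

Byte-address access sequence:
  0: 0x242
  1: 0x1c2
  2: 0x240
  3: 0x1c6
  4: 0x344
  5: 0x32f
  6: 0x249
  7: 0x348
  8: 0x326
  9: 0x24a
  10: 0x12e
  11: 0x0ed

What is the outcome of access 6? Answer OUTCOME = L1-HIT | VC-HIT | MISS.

OUTCOME = VC-HIT

  [0] addr=0x242 blk=36 s=4: MISS | VC []
  [1] addr=0x1c2 blk=28 s=4: MISS | VC [36]
  [2] addr=0x240 blk=36 s=4: VC-HIT | VC [28]
  [3] addr=0x1c6 blk=28 s=4: VC-HIT | VC [36]
  [4] addr=0x344 blk=52 s=4: MISS | VC [36, 28]
  [5] addr=0x32f blk=50 s=2: MISS | VC [36, 28]
  [6] addr=0x249 blk=36 s=4: VC-HIT | VC [52, 28]
  [7] addr=0x348 blk=52 s=4: VC-HIT | VC [36, 28]
  [8] addr=0x326 blk=50 s=2: L1-HIT | VC [36, 28]
  [9] addr=0x24a blk=36 s=4: VC-HIT | VC [52, 28]
  [10] addr=0x12e blk=18 s=2: MISS | VC [52, 28, 50]
  [11] addr=0xed blk=14 s=6: MISS | VC [52, 28, 50]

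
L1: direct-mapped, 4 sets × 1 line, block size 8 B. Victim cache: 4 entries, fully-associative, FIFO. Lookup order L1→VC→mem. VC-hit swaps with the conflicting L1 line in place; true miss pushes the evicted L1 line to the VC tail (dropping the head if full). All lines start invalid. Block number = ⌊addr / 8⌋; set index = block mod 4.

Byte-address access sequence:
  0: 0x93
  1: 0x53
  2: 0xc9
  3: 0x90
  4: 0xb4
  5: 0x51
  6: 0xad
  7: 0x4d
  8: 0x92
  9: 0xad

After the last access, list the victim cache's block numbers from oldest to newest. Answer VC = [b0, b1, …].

0: 0x93 (blk 18, set 2) → MISS  vc=[]
1: 0x53 (blk 10, set 2) → MISS  vc=[18]
2: 0xc9 (blk 25, set 1) → MISS  vc=[18]
3: 0x90 (blk 18, set 2) → VC-HIT  vc=[10]
4: 0xb4 (blk 22, set 2) → MISS  vc=[10, 18]
5: 0x51 (blk 10, set 2) → VC-HIT  vc=[22, 18]
6: 0xad (blk 21, set 1) → MISS  vc=[22, 18, 25]
7: 0x4d (blk 9, set 1) → MISS  vc=[22, 18, 25, 21]
8: 0x92 (blk 18, set 2) → VC-HIT  vc=[22, 10, 25, 21]
9: 0xad (blk 21, set 1) → VC-HIT  vc=[22, 10, 25, 9]

VC = [22, 10, 25, 9]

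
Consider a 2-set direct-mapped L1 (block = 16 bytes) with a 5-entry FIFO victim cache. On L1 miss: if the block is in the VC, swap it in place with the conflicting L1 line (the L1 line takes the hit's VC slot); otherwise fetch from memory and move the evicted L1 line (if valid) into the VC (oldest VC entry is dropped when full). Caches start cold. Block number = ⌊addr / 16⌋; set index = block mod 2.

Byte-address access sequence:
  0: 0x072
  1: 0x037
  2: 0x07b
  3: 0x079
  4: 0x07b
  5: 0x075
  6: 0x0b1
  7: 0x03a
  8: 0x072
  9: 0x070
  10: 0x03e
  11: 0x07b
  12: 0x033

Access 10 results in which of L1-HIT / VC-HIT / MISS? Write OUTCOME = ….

#0 0x72→b7/s1 MISS; vc=[]
#1 0x37→b3/s1 MISS; vc=[7]
#2 0x7b→b7/s1 VC-HIT; vc=[3]
#3 0x79→b7/s1 L1-HIT; vc=[3]
#4 0x7b→b7/s1 L1-HIT; vc=[3]
#5 0x75→b7/s1 L1-HIT; vc=[3]
#6 0xb1→b11/s1 MISS; vc=[3,7]
#7 0x3a→b3/s1 VC-HIT; vc=[11,7]
#8 0x72→b7/s1 VC-HIT; vc=[11,3]
#9 0x70→b7/s1 L1-HIT; vc=[11,3]
#10 0x3e→b3/s1 VC-HIT; vc=[11,7]
#11 0x7b→b7/s1 VC-HIT; vc=[11,3]
#12 0x33→b3/s1 VC-HIT; vc=[11,7]

OUTCOME = VC-HIT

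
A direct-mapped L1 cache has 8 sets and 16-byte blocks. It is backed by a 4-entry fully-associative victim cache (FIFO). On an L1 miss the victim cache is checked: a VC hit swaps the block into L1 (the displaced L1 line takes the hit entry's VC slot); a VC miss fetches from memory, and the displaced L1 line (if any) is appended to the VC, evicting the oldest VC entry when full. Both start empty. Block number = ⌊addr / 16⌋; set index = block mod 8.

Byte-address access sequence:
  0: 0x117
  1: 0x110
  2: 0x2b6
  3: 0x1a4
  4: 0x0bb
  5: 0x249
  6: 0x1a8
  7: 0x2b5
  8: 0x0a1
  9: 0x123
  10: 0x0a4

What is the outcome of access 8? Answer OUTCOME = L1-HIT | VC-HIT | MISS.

0: 0x117 (blk 17, set 1) → MISS  vc=[]
1: 0x110 (blk 17, set 1) → L1-HIT  vc=[]
2: 0x2b6 (blk 43, set 3) → MISS  vc=[]
3: 0x1a4 (blk 26, set 2) → MISS  vc=[]
4: 0xbb (blk 11, set 3) → MISS  vc=[43]
5: 0x249 (blk 36, set 4) → MISS  vc=[43]
6: 0x1a8 (blk 26, set 2) → L1-HIT  vc=[43]
7: 0x2b5 (blk 43, set 3) → VC-HIT  vc=[11]
8: 0xa1 (blk 10, set 2) → MISS  vc=[11, 26]
9: 0x123 (blk 18, set 2) → MISS  vc=[11, 26, 10]
10: 0xa4 (blk 10, set 2) → VC-HIT  vc=[11, 26, 18]

OUTCOME = MISS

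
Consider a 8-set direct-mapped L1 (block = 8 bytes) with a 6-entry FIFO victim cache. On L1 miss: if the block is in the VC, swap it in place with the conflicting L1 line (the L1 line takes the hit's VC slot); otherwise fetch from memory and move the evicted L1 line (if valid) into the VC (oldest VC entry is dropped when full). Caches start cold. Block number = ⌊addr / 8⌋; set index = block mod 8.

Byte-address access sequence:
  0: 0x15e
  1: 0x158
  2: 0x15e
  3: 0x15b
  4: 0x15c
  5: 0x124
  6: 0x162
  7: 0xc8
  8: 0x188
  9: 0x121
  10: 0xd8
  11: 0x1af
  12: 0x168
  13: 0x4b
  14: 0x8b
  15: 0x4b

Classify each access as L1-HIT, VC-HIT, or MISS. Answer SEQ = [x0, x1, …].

SEQ = [MISS, L1-HIT, L1-HIT, L1-HIT, L1-HIT, MISS, MISS, MISS, MISS, VC-HIT, MISS, MISS, MISS, MISS, MISS, VC-HIT]

  [0] addr=0x15e blk=43 s=3: MISS | VC []
  [1] addr=0x158 blk=43 s=3: L1-HIT | VC []
  [2] addr=0x15e blk=43 s=3: L1-HIT | VC []
  [3] addr=0x15b blk=43 s=3: L1-HIT | VC []
  [4] addr=0x15c blk=43 s=3: L1-HIT | VC []
  [5] addr=0x124 blk=36 s=4: MISS | VC []
  [6] addr=0x162 blk=44 s=4: MISS | VC [36]
  [7] addr=0xc8 blk=25 s=1: MISS | VC [36]
  [8] addr=0x188 blk=49 s=1: MISS | VC [36, 25]
  [9] addr=0x121 blk=36 s=4: VC-HIT | VC [44, 25]
  [10] addr=0xd8 blk=27 s=3: MISS | VC [44, 25, 43]
  [11] addr=0x1af blk=53 s=5: MISS | VC [44, 25, 43]
  [12] addr=0x168 blk=45 s=5: MISS | VC [44, 25, 43, 53]
  [13] addr=0x4b blk=9 s=1: MISS | VC [44, 25, 43, 53, 49]
  [14] addr=0x8b blk=17 s=1: MISS | VC [44, 25, 43, 53, 49, 9]
  [15] addr=0x4b blk=9 s=1: VC-HIT | VC [44, 25, 43, 53, 49, 17]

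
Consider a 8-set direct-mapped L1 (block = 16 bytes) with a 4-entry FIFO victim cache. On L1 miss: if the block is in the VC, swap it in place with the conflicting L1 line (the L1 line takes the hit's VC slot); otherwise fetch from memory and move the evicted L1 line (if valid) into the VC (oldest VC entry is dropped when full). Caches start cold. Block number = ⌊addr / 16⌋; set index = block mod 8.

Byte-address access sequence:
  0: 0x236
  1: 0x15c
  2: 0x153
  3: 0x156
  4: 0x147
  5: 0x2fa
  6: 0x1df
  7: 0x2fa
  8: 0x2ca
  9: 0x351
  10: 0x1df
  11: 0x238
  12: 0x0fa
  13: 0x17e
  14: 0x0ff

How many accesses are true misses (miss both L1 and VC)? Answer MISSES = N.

  [0] addr=0x236 blk=35 s=3: MISS | VC []
  [1] addr=0x15c blk=21 s=5: MISS | VC []
  [2] addr=0x153 blk=21 s=5: L1-HIT | VC []
  [3] addr=0x156 blk=21 s=5: L1-HIT | VC []
  [4] addr=0x147 blk=20 s=4: MISS | VC []
  [5] addr=0x2fa blk=47 s=7: MISS | VC []
  [6] addr=0x1df blk=29 s=5: MISS | VC [21]
  [7] addr=0x2fa blk=47 s=7: L1-HIT | VC [21]
  [8] addr=0x2ca blk=44 s=4: MISS | VC [21, 20]
  [9] addr=0x351 blk=53 s=5: MISS | VC [21, 20, 29]
  [10] addr=0x1df blk=29 s=5: VC-HIT | VC [21, 20, 53]
  [11] addr=0x238 blk=35 s=3: L1-HIT | VC [21, 20, 53]
  [12] addr=0xfa blk=15 s=7: MISS | VC [21, 20, 53, 47]
  [13] addr=0x17e blk=23 s=7: MISS | VC [20, 53, 47, 15]
  [14] addr=0xff blk=15 s=7: VC-HIT | VC [20, 53, 47, 23]

MISSES = 9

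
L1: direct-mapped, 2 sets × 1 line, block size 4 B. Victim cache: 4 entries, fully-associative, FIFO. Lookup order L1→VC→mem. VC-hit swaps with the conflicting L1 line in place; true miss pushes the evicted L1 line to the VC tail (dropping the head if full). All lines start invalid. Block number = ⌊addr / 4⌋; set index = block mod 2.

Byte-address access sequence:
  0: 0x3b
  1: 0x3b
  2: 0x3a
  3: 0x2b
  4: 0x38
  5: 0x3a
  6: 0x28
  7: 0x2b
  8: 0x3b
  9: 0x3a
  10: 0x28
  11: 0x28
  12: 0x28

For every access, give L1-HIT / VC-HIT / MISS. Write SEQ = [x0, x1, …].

#0 0x3b→b14/s0 MISS; vc=[]
#1 0x3b→b14/s0 L1-HIT; vc=[]
#2 0x3a→b14/s0 L1-HIT; vc=[]
#3 0x2b→b10/s0 MISS; vc=[14]
#4 0x38→b14/s0 VC-HIT; vc=[10]
#5 0x3a→b14/s0 L1-HIT; vc=[10]
#6 0x28→b10/s0 VC-HIT; vc=[14]
#7 0x2b→b10/s0 L1-HIT; vc=[14]
#8 0x3b→b14/s0 VC-HIT; vc=[10]
#9 0x3a→b14/s0 L1-HIT; vc=[10]
#10 0x28→b10/s0 VC-HIT; vc=[14]
#11 0x28→b10/s0 L1-HIT; vc=[14]
#12 0x28→b10/s0 L1-HIT; vc=[14]

SEQ = [MISS, L1-HIT, L1-HIT, MISS, VC-HIT, L1-HIT, VC-HIT, L1-HIT, VC-HIT, L1-HIT, VC-HIT, L1-HIT, L1-HIT]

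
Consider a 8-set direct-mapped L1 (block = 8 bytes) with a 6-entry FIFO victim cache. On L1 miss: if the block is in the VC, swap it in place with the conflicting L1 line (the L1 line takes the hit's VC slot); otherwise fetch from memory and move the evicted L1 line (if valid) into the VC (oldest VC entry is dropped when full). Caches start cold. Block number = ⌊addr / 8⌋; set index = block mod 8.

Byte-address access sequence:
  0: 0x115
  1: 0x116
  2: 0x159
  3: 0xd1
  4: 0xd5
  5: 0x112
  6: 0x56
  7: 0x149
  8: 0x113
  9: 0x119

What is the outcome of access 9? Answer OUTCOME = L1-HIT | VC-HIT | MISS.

  [0] addr=0x115 blk=34 s=2: MISS | VC []
  [1] addr=0x116 blk=34 s=2: L1-HIT | VC []
  [2] addr=0x159 blk=43 s=3: MISS | VC []
  [3] addr=0xd1 blk=26 s=2: MISS | VC [34]
  [4] addr=0xd5 blk=26 s=2: L1-HIT | VC [34]
  [5] addr=0x112 blk=34 s=2: VC-HIT | VC [26]
  [6] addr=0x56 blk=10 s=2: MISS | VC [26, 34]
  [7] addr=0x149 blk=41 s=1: MISS | VC [26, 34]
  [8] addr=0x113 blk=34 s=2: VC-HIT | VC [26, 10]
  [9] addr=0x119 blk=35 s=3: MISS | VC [26, 10, 43]

OUTCOME = MISS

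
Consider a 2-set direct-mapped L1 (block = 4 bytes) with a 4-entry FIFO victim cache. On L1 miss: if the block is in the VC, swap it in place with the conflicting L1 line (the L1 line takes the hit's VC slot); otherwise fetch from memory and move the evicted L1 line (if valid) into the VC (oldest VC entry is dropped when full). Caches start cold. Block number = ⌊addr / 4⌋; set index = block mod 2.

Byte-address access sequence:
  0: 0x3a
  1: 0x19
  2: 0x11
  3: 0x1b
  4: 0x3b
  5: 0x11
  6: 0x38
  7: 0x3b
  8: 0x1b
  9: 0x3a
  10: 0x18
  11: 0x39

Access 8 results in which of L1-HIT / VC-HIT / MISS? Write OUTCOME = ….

OUTCOME = VC-HIT

#0 0x3a→b14/s0 MISS; vc=[]
#1 0x19→b6/s0 MISS; vc=[14]
#2 0x11→b4/s0 MISS; vc=[14,6]
#3 0x1b→b6/s0 VC-HIT; vc=[14,4]
#4 0x3b→b14/s0 VC-HIT; vc=[6,4]
#5 0x11→b4/s0 VC-HIT; vc=[6,14]
#6 0x38→b14/s0 VC-HIT; vc=[6,4]
#7 0x3b→b14/s0 L1-HIT; vc=[6,4]
#8 0x1b→b6/s0 VC-HIT; vc=[14,4]
#9 0x3a→b14/s0 VC-HIT; vc=[6,4]
#10 0x18→b6/s0 VC-HIT; vc=[14,4]
#11 0x39→b14/s0 VC-HIT; vc=[6,4]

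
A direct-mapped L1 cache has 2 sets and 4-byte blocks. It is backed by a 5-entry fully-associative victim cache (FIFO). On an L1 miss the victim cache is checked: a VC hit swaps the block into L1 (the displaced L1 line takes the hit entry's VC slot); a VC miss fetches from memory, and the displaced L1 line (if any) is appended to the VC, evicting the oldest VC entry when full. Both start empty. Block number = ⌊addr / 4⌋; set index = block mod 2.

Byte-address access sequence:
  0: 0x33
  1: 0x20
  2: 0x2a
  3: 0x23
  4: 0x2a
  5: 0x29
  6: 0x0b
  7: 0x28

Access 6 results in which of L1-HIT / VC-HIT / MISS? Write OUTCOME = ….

  [0] addr=0x33 blk=12 s=0: MISS | VC []
  [1] addr=0x20 blk=8 s=0: MISS | VC [12]
  [2] addr=0x2a blk=10 s=0: MISS | VC [12, 8]
  [3] addr=0x23 blk=8 s=0: VC-HIT | VC [12, 10]
  [4] addr=0x2a blk=10 s=0: VC-HIT | VC [12, 8]
  [5] addr=0x29 blk=10 s=0: L1-HIT | VC [12, 8]
  [6] addr=0xb blk=2 s=0: MISS | VC [12, 8, 10]
  [7] addr=0x28 blk=10 s=0: VC-HIT | VC [12, 8, 2]

OUTCOME = MISS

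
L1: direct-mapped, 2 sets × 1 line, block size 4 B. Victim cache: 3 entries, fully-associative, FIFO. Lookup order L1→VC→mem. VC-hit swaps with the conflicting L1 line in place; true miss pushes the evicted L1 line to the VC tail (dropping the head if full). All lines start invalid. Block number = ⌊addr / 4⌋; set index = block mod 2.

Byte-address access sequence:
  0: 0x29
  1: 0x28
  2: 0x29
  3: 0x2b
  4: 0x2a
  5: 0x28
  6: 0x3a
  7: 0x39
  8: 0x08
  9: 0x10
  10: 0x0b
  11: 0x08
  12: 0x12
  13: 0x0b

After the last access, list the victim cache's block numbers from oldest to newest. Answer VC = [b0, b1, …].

VC = [10, 14, 4]

#0 0x29→b10/s0 MISS; vc=[]
#1 0x28→b10/s0 L1-HIT; vc=[]
#2 0x29→b10/s0 L1-HIT; vc=[]
#3 0x2b→b10/s0 L1-HIT; vc=[]
#4 0x2a→b10/s0 L1-HIT; vc=[]
#5 0x28→b10/s0 L1-HIT; vc=[]
#6 0x3a→b14/s0 MISS; vc=[10]
#7 0x39→b14/s0 L1-HIT; vc=[10]
#8 0x8→b2/s0 MISS; vc=[10,14]
#9 0x10→b4/s0 MISS; vc=[10,14,2]
#10 0xb→b2/s0 VC-HIT; vc=[10,14,4]
#11 0x8→b2/s0 L1-HIT; vc=[10,14,4]
#12 0x12→b4/s0 VC-HIT; vc=[10,14,2]
#13 0xb→b2/s0 VC-HIT; vc=[10,14,4]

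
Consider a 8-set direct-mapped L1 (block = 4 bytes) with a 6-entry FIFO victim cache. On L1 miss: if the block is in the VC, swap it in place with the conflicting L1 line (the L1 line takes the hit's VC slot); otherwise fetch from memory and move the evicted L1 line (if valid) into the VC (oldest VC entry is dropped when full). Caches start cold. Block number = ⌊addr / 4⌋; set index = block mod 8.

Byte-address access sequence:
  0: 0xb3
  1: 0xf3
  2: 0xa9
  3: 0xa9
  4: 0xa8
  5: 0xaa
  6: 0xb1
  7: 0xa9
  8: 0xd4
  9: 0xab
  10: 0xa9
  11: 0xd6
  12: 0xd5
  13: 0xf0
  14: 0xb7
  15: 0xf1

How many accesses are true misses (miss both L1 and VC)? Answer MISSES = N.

#0 0xb3→b44/s4 MISS; vc=[]
#1 0xf3→b60/s4 MISS; vc=[44]
#2 0xa9→b42/s2 MISS; vc=[44]
#3 0xa9→b42/s2 L1-HIT; vc=[44]
#4 0xa8→b42/s2 L1-HIT; vc=[44]
#5 0xaa→b42/s2 L1-HIT; vc=[44]
#6 0xb1→b44/s4 VC-HIT; vc=[60]
#7 0xa9→b42/s2 L1-HIT; vc=[60]
#8 0xd4→b53/s5 MISS; vc=[60]
#9 0xab→b42/s2 L1-HIT; vc=[60]
#10 0xa9→b42/s2 L1-HIT; vc=[60]
#11 0xd6→b53/s5 L1-HIT; vc=[60]
#12 0xd5→b53/s5 L1-HIT; vc=[60]
#13 0xf0→b60/s4 VC-HIT; vc=[44]
#14 0xb7→b45/s5 MISS; vc=[44,53]
#15 0xf1→b60/s4 L1-HIT; vc=[44,53]

MISSES = 5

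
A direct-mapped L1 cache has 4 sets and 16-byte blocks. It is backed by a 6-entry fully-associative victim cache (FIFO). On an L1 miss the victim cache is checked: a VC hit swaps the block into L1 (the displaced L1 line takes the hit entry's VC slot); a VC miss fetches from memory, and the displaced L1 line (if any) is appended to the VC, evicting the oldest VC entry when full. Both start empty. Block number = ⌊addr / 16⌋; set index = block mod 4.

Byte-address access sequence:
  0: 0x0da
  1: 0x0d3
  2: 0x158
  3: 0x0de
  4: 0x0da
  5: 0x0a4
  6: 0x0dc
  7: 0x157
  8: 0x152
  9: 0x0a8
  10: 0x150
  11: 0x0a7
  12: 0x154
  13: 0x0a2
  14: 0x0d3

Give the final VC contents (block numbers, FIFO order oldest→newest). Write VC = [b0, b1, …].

0: 0xda (blk 13, set 1) → MISS  vc=[]
1: 0xd3 (blk 13, set 1) → L1-HIT  vc=[]
2: 0x158 (blk 21, set 1) → MISS  vc=[13]
3: 0xde (blk 13, set 1) → VC-HIT  vc=[21]
4: 0xda (blk 13, set 1) → L1-HIT  vc=[21]
5: 0xa4 (blk 10, set 2) → MISS  vc=[21]
6: 0xdc (blk 13, set 1) → L1-HIT  vc=[21]
7: 0x157 (blk 21, set 1) → VC-HIT  vc=[13]
8: 0x152 (blk 21, set 1) → L1-HIT  vc=[13]
9: 0xa8 (blk 10, set 2) → L1-HIT  vc=[13]
10: 0x150 (blk 21, set 1) → L1-HIT  vc=[13]
11: 0xa7 (blk 10, set 2) → L1-HIT  vc=[13]
12: 0x154 (blk 21, set 1) → L1-HIT  vc=[13]
13: 0xa2 (blk 10, set 2) → L1-HIT  vc=[13]
14: 0xd3 (blk 13, set 1) → VC-HIT  vc=[21]

VC = [21]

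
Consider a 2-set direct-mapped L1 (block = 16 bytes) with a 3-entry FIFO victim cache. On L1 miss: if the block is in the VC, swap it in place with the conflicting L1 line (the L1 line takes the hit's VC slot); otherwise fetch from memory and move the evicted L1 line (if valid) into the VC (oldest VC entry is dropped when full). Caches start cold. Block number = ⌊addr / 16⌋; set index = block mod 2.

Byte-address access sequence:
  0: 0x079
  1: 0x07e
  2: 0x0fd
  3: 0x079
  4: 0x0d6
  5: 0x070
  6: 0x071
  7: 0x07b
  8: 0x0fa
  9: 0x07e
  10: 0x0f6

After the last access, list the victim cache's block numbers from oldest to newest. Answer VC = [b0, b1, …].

#0 0x79→b7/s1 MISS; vc=[]
#1 0x7e→b7/s1 L1-HIT; vc=[]
#2 0xfd→b15/s1 MISS; vc=[7]
#3 0x79→b7/s1 VC-HIT; vc=[15]
#4 0xd6→b13/s1 MISS; vc=[15,7]
#5 0x70→b7/s1 VC-HIT; vc=[15,13]
#6 0x71→b7/s1 L1-HIT; vc=[15,13]
#7 0x7b→b7/s1 L1-HIT; vc=[15,13]
#8 0xfa→b15/s1 VC-HIT; vc=[7,13]
#9 0x7e→b7/s1 VC-HIT; vc=[15,13]
#10 0xf6→b15/s1 VC-HIT; vc=[7,13]

VC = [7, 13]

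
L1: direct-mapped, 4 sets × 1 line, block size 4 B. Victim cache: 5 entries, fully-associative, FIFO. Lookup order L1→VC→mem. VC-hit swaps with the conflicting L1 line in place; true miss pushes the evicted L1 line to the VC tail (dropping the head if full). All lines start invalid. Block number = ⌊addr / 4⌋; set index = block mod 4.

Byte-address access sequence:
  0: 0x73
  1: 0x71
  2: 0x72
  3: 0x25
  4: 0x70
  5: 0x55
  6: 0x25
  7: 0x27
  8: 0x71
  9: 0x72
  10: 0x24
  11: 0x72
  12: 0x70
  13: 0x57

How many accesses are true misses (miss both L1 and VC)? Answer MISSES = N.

#0 0x73→b28/s0 MISS; vc=[]
#1 0x71→b28/s0 L1-HIT; vc=[]
#2 0x72→b28/s0 L1-HIT; vc=[]
#3 0x25→b9/s1 MISS; vc=[]
#4 0x70→b28/s0 L1-HIT; vc=[]
#5 0x55→b21/s1 MISS; vc=[9]
#6 0x25→b9/s1 VC-HIT; vc=[21]
#7 0x27→b9/s1 L1-HIT; vc=[21]
#8 0x71→b28/s0 L1-HIT; vc=[21]
#9 0x72→b28/s0 L1-HIT; vc=[21]
#10 0x24→b9/s1 L1-HIT; vc=[21]
#11 0x72→b28/s0 L1-HIT; vc=[21]
#12 0x70→b28/s0 L1-HIT; vc=[21]
#13 0x57→b21/s1 VC-HIT; vc=[9]

MISSES = 3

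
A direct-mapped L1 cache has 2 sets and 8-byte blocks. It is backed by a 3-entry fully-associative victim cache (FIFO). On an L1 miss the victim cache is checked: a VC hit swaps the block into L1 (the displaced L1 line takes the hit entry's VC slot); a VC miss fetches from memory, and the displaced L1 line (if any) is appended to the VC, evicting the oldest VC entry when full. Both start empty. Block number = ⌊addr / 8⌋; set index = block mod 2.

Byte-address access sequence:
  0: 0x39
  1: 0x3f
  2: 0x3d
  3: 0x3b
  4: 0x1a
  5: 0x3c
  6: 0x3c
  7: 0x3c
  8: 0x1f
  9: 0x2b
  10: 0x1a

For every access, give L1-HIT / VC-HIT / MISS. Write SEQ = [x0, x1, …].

  [0] addr=0x39 blk=7 s=1: MISS | VC []
  [1] addr=0x3f blk=7 s=1: L1-HIT | VC []
  [2] addr=0x3d blk=7 s=1: L1-HIT | VC []
  [3] addr=0x3b blk=7 s=1: L1-HIT | VC []
  [4] addr=0x1a blk=3 s=1: MISS | VC [7]
  [5] addr=0x3c blk=7 s=1: VC-HIT | VC [3]
  [6] addr=0x3c blk=7 s=1: L1-HIT | VC [3]
  [7] addr=0x3c blk=7 s=1: L1-HIT | VC [3]
  [8] addr=0x1f blk=3 s=1: VC-HIT | VC [7]
  [9] addr=0x2b blk=5 s=1: MISS | VC [7, 3]
  [10] addr=0x1a blk=3 s=1: VC-HIT | VC [7, 5]

SEQ = [MISS, L1-HIT, L1-HIT, L1-HIT, MISS, VC-HIT, L1-HIT, L1-HIT, VC-HIT, MISS, VC-HIT]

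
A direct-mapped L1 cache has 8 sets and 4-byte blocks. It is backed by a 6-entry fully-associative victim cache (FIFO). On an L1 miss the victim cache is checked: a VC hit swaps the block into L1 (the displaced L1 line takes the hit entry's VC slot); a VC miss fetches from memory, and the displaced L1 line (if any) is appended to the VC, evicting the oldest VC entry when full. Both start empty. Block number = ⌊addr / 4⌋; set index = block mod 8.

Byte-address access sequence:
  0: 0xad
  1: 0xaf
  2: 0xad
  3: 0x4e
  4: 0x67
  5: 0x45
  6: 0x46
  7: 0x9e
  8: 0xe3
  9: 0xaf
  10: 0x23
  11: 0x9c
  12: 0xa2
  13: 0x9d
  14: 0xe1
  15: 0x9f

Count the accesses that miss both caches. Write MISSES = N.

MISSES = 8

  [0] addr=0xad blk=43 s=3: MISS | VC []
  [1] addr=0xaf blk=43 s=3: L1-HIT | VC []
  [2] addr=0xad blk=43 s=3: L1-HIT | VC []
  [3] addr=0x4e blk=19 s=3: MISS | VC [43]
  [4] addr=0x67 blk=25 s=1: MISS | VC [43]
  [5] addr=0x45 blk=17 s=1: MISS | VC [43, 25]
  [6] addr=0x46 blk=17 s=1: L1-HIT | VC [43, 25]
  [7] addr=0x9e blk=39 s=7: MISS | VC [43, 25]
  [8] addr=0xe3 blk=56 s=0: MISS | VC [43, 25]
  [9] addr=0xaf blk=43 s=3: VC-HIT | VC [19, 25]
  [10] addr=0x23 blk=8 s=0: MISS | VC [19, 25, 56]
  [11] addr=0x9c blk=39 s=7: L1-HIT | VC [19, 25, 56]
  [12] addr=0xa2 blk=40 s=0: MISS | VC [19, 25, 56, 8]
  [13] addr=0x9d blk=39 s=7: L1-HIT | VC [19, 25, 56, 8]
  [14] addr=0xe1 blk=56 s=0: VC-HIT | VC [19, 25, 40, 8]
  [15] addr=0x9f blk=39 s=7: L1-HIT | VC [19, 25, 40, 8]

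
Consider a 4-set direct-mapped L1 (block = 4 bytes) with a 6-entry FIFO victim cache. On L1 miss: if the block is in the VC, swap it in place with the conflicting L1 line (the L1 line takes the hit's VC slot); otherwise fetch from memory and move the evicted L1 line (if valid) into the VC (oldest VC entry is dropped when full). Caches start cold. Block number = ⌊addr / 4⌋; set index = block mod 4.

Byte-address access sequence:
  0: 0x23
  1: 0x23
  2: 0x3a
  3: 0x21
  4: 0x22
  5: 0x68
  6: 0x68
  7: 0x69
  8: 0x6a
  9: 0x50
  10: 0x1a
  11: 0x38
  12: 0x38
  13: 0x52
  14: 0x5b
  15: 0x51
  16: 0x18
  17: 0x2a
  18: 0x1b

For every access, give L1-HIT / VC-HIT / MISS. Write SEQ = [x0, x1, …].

SEQ = [MISS, L1-HIT, MISS, L1-HIT, L1-HIT, MISS, L1-HIT, L1-HIT, L1-HIT, MISS, MISS, VC-HIT, L1-HIT, L1-HIT, MISS, L1-HIT, VC-HIT, MISS, VC-HIT]

  [0] addr=0x23 blk=8 s=0: MISS | VC []
  [1] addr=0x23 blk=8 s=0: L1-HIT | VC []
  [2] addr=0x3a blk=14 s=2: MISS | VC []
  [3] addr=0x21 blk=8 s=0: L1-HIT | VC []
  [4] addr=0x22 blk=8 s=0: L1-HIT | VC []
  [5] addr=0x68 blk=26 s=2: MISS | VC [14]
  [6] addr=0x68 blk=26 s=2: L1-HIT | VC [14]
  [7] addr=0x69 blk=26 s=2: L1-HIT | VC [14]
  [8] addr=0x6a blk=26 s=2: L1-HIT | VC [14]
  [9] addr=0x50 blk=20 s=0: MISS | VC [14, 8]
  [10] addr=0x1a blk=6 s=2: MISS | VC [14, 8, 26]
  [11] addr=0x38 blk=14 s=2: VC-HIT | VC [6, 8, 26]
  [12] addr=0x38 blk=14 s=2: L1-HIT | VC [6, 8, 26]
  [13] addr=0x52 blk=20 s=0: L1-HIT | VC [6, 8, 26]
  [14] addr=0x5b blk=22 s=2: MISS | VC [6, 8, 26, 14]
  [15] addr=0x51 blk=20 s=0: L1-HIT | VC [6, 8, 26, 14]
  [16] addr=0x18 blk=6 s=2: VC-HIT | VC [22, 8, 26, 14]
  [17] addr=0x2a blk=10 s=2: MISS | VC [22, 8, 26, 14, 6]
  [18] addr=0x1b blk=6 s=2: VC-HIT | VC [22, 8, 26, 14, 10]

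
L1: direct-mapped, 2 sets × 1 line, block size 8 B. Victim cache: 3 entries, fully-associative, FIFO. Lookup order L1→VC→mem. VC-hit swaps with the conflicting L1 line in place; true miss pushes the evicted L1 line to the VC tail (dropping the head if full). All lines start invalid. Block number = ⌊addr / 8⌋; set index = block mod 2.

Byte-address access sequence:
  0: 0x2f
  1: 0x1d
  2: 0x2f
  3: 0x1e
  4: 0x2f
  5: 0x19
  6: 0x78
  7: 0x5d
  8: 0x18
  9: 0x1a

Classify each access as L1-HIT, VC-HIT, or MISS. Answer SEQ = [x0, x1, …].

  [0] addr=0x2f blk=5 s=1: MISS | VC []
  [1] addr=0x1d blk=3 s=1: MISS | VC [5]
  [2] addr=0x2f blk=5 s=1: VC-HIT | VC [3]
  [3] addr=0x1e blk=3 s=1: VC-HIT | VC [5]
  [4] addr=0x2f blk=5 s=1: VC-HIT | VC [3]
  [5] addr=0x19 blk=3 s=1: VC-HIT | VC [5]
  [6] addr=0x78 blk=15 s=1: MISS | VC [5, 3]
  [7] addr=0x5d blk=11 s=1: MISS | VC [5, 3, 15]
  [8] addr=0x18 blk=3 s=1: VC-HIT | VC [5, 11, 15]
  [9] addr=0x1a blk=3 s=1: L1-HIT | VC [5, 11, 15]

SEQ = [MISS, MISS, VC-HIT, VC-HIT, VC-HIT, VC-HIT, MISS, MISS, VC-HIT, L1-HIT]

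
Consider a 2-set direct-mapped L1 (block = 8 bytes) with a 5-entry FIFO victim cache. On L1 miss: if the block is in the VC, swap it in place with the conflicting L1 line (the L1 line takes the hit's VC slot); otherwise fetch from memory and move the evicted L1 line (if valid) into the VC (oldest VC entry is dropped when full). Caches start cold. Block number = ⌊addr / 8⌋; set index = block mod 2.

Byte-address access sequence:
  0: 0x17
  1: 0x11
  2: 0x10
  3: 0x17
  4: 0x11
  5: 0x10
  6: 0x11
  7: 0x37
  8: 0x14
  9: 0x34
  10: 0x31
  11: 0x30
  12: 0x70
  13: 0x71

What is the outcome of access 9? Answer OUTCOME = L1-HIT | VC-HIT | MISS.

#0 0x17→b2/s0 MISS; vc=[]
#1 0x11→b2/s0 L1-HIT; vc=[]
#2 0x10→b2/s0 L1-HIT; vc=[]
#3 0x17→b2/s0 L1-HIT; vc=[]
#4 0x11→b2/s0 L1-HIT; vc=[]
#5 0x10→b2/s0 L1-HIT; vc=[]
#6 0x11→b2/s0 L1-HIT; vc=[]
#7 0x37→b6/s0 MISS; vc=[2]
#8 0x14→b2/s0 VC-HIT; vc=[6]
#9 0x34→b6/s0 VC-HIT; vc=[2]
#10 0x31→b6/s0 L1-HIT; vc=[2]
#11 0x30→b6/s0 L1-HIT; vc=[2]
#12 0x70→b14/s0 MISS; vc=[2,6]
#13 0x71→b14/s0 L1-HIT; vc=[2,6]

OUTCOME = VC-HIT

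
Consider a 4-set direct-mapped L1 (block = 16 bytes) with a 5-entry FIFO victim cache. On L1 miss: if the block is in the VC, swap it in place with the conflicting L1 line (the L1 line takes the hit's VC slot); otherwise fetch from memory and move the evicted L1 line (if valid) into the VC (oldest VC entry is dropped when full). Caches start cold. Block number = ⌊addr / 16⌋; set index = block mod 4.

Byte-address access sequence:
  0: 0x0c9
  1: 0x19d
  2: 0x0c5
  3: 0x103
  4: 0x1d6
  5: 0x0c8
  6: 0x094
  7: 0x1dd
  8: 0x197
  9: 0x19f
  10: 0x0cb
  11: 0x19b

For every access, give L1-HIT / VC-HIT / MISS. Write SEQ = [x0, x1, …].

0: 0xc9 (blk 12, set 0) → MISS  vc=[]
1: 0x19d (blk 25, set 1) → MISS  vc=[]
2: 0xc5 (blk 12, set 0) → L1-HIT  vc=[]
3: 0x103 (blk 16, set 0) → MISS  vc=[12]
4: 0x1d6 (blk 29, set 1) → MISS  vc=[12, 25]
5: 0xc8 (blk 12, set 0) → VC-HIT  vc=[16, 25]
6: 0x94 (blk 9, set 1) → MISS  vc=[16, 25, 29]
7: 0x1dd (blk 29, set 1) → VC-HIT  vc=[16, 25, 9]
8: 0x197 (blk 25, set 1) → VC-HIT  vc=[16, 29, 9]
9: 0x19f (blk 25, set 1) → L1-HIT  vc=[16, 29, 9]
10: 0xcb (blk 12, set 0) → L1-HIT  vc=[16, 29, 9]
11: 0x19b (blk 25, set 1) → L1-HIT  vc=[16, 29, 9]

SEQ = [MISS, MISS, L1-HIT, MISS, MISS, VC-HIT, MISS, VC-HIT, VC-HIT, L1-HIT, L1-HIT, L1-HIT]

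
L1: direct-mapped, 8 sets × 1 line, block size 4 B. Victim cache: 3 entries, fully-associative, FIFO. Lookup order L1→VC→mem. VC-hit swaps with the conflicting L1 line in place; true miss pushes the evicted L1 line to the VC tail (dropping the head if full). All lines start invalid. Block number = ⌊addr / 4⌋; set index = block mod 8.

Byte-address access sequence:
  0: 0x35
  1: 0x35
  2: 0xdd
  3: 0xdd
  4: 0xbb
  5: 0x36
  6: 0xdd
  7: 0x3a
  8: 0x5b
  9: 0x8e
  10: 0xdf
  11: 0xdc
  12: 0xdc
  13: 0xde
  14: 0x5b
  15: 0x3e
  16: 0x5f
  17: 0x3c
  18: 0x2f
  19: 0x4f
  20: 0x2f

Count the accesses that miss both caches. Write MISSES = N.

#0 0x35→b13/s5 MISS; vc=[]
#1 0x35→b13/s5 L1-HIT; vc=[]
#2 0xdd→b55/s7 MISS; vc=[]
#3 0xdd→b55/s7 L1-HIT; vc=[]
#4 0xbb→b46/s6 MISS; vc=[]
#5 0x36→b13/s5 L1-HIT; vc=[]
#6 0xdd→b55/s7 L1-HIT; vc=[]
#7 0x3a→b14/s6 MISS; vc=[46]
#8 0x5b→b22/s6 MISS; vc=[46,14]
#9 0x8e→b35/s3 MISS; vc=[46,14]
#10 0xdf→b55/s7 L1-HIT; vc=[46,14]
#11 0xdc→b55/s7 L1-HIT; vc=[46,14]
#12 0xdc→b55/s7 L1-HIT; vc=[46,14]
#13 0xde→b55/s7 L1-HIT; vc=[46,14]
#14 0x5b→b22/s6 L1-HIT; vc=[46,14]
#15 0x3e→b15/s7 MISS; vc=[46,14,55]
#16 0x5f→b23/s7 MISS; vc=[14,55,15]
#17 0x3c→b15/s7 VC-HIT; vc=[14,55,23]
#18 0x2f→b11/s3 MISS; vc=[55,23,35]
#19 0x4f→b19/s3 MISS; vc=[23,35,11]
#20 0x2f→b11/s3 VC-HIT; vc=[23,35,19]

MISSES = 10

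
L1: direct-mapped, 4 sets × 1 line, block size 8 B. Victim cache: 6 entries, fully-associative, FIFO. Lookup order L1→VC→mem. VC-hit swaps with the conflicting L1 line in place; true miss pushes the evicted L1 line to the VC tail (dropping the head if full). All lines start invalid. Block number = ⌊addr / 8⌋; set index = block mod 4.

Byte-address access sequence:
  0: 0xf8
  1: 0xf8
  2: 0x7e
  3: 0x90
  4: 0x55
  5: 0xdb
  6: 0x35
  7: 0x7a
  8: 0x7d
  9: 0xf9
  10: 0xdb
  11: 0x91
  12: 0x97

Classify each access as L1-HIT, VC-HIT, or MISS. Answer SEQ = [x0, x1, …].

0: 0xf8 (blk 31, set 3) → MISS  vc=[]
1: 0xf8 (blk 31, set 3) → L1-HIT  vc=[]
2: 0x7e (blk 15, set 3) → MISS  vc=[31]
3: 0x90 (blk 18, set 2) → MISS  vc=[31]
4: 0x55 (blk 10, set 2) → MISS  vc=[31, 18]
5: 0xdb (blk 27, set 3) → MISS  vc=[31, 18, 15]
6: 0x35 (blk 6, set 2) → MISS  vc=[31, 18, 15, 10]
7: 0x7a (blk 15, set 3) → VC-HIT  vc=[31, 18, 27, 10]
8: 0x7d (blk 15, set 3) → L1-HIT  vc=[31, 18, 27, 10]
9: 0xf9 (blk 31, set 3) → VC-HIT  vc=[15, 18, 27, 10]
10: 0xdb (blk 27, set 3) → VC-HIT  vc=[15, 18, 31, 10]
11: 0x91 (blk 18, set 2) → VC-HIT  vc=[15, 6, 31, 10]
12: 0x97 (blk 18, set 2) → L1-HIT  vc=[15, 6, 31, 10]

SEQ = [MISS, L1-HIT, MISS, MISS, MISS, MISS, MISS, VC-HIT, L1-HIT, VC-HIT, VC-HIT, VC-HIT, L1-HIT]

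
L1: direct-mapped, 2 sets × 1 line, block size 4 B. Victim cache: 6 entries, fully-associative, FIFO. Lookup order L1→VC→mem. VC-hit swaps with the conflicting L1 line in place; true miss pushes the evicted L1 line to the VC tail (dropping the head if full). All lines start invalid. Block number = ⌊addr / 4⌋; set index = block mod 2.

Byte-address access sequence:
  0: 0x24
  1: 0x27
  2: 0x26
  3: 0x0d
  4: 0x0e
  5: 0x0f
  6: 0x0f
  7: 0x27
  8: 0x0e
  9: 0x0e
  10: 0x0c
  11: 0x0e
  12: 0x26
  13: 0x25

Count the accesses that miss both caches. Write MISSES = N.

MISSES = 2

0: 0x24 (blk 9, set 1) → MISS  vc=[]
1: 0x27 (blk 9, set 1) → L1-HIT  vc=[]
2: 0x26 (blk 9, set 1) → L1-HIT  vc=[]
3: 0xd (blk 3, set 1) → MISS  vc=[9]
4: 0xe (blk 3, set 1) → L1-HIT  vc=[9]
5: 0xf (blk 3, set 1) → L1-HIT  vc=[9]
6: 0xf (blk 3, set 1) → L1-HIT  vc=[9]
7: 0x27 (blk 9, set 1) → VC-HIT  vc=[3]
8: 0xe (blk 3, set 1) → VC-HIT  vc=[9]
9: 0xe (blk 3, set 1) → L1-HIT  vc=[9]
10: 0xc (blk 3, set 1) → L1-HIT  vc=[9]
11: 0xe (blk 3, set 1) → L1-HIT  vc=[9]
12: 0x26 (blk 9, set 1) → VC-HIT  vc=[3]
13: 0x25 (blk 9, set 1) → L1-HIT  vc=[3]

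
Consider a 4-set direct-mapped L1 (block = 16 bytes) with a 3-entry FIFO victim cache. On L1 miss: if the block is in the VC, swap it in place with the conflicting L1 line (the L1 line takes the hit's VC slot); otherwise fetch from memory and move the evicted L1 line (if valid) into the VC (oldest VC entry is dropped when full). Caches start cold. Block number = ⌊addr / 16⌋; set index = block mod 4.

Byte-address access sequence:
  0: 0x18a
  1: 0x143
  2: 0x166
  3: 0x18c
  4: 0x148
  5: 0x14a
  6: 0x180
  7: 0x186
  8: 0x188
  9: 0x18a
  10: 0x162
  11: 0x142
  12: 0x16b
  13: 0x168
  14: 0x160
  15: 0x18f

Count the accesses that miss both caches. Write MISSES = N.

  [0] addr=0x18a blk=24 s=0: MISS | VC []
  [1] addr=0x143 blk=20 s=0: MISS | VC [24]
  [2] addr=0x166 blk=22 s=2: MISS | VC [24]
  [3] addr=0x18c blk=24 s=0: VC-HIT | VC [20]
  [4] addr=0x148 blk=20 s=0: VC-HIT | VC [24]
  [5] addr=0x14a blk=20 s=0: L1-HIT | VC [24]
  [6] addr=0x180 blk=24 s=0: VC-HIT | VC [20]
  [7] addr=0x186 blk=24 s=0: L1-HIT | VC [20]
  [8] addr=0x188 blk=24 s=0: L1-HIT | VC [20]
  [9] addr=0x18a blk=24 s=0: L1-HIT | VC [20]
  [10] addr=0x162 blk=22 s=2: L1-HIT | VC [20]
  [11] addr=0x142 blk=20 s=0: VC-HIT | VC [24]
  [12] addr=0x16b blk=22 s=2: L1-HIT | VC [24]
  [13] addr=0x168 blk=22 s=2: L1-HIT | VC [24]
  [14] addr=0x160 blk=22 s=2: L1-HIT | VC [24]
  [15] addr=0x18f blk=24 s=0: VC-HIT | VC [20]

MISSES = 3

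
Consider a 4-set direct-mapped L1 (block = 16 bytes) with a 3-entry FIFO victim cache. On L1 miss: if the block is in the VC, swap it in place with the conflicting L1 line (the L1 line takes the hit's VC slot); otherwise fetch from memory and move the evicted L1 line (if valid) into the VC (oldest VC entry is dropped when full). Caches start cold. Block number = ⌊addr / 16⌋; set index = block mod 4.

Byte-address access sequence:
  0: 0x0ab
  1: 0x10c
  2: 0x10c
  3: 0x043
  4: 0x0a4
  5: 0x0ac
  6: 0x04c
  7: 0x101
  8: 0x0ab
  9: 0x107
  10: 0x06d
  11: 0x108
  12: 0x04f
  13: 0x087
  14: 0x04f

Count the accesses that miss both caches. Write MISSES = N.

0: 0xab (blk 10, set 2) → MISS  vc=[]
1: 0x10c (blk 16, set 0) → MISS  vc=[]
2: 0x10c (blk 16, set 0) → L1-HIT  vc=[]
3: 0x43 (blk 4, set 0) → MISS  vc=[16]
4: 0xa4 (blk 10, set 2) → L1-HIT  vc=[16]
5: 0xac (blk 10, set 2) → L1-HIT  vc=[16]
6: 0x4c (blk 4, set 0) → L1-HIT  vc=[16]
7: 0x101 (blk 16, set 0) → VC-HIT  vc=[4]
8: 0xab (blk 10, set 2) → L1-HIT  vc=[4]
9: 0x107 (blk 16, set 0) → L1-HIT  vc=[4]
10: 0x6d (blk 6, set 2) → MISS  vc=[4, 10]
11: 0x108 (blk 16, set 0) → L1-HIT  vc=[4, 10]
12: 0x4f (blk 4, set 0) → VC-HIT  vc=[16, 10]
13: 0x87 (blk 8, set 0) → MISS  vc=[16, 10, 4]
14: 0x4f (blk 4, set 0) → VC-HIT  vc=[16, 10, 8]

MISSES = 5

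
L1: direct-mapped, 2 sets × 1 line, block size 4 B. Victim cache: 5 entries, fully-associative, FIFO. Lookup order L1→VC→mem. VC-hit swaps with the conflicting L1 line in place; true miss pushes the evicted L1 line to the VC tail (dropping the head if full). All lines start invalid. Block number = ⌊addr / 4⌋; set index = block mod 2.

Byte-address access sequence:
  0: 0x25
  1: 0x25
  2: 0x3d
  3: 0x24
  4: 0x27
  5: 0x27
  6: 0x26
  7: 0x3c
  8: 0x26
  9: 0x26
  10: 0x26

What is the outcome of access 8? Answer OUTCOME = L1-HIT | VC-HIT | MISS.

0: 0x25 (blk 9, set 1) → MISS  vc=[]
1: 0x25 (blk 9, set 1) → L1-HIT  vc=[]
2: 0x3d (blk 15, set 1) → MISS  vc=[9]
3: 0x24 (blk 9, set 1) → VC-HIT  vc=[15]
4: 0x27 (blk 9, set 1) → L1-HIT  vc=[15]
5: 0x27 (blk 9, set 1) → L1-HIT  vc=[15]
6: 0x26 (blk 9, set 1) → L1-HIT  vc=[15]
7: 0x3c (blk 15, set 1) → VC-HIT  vc=[9]
8: 0x26 (blk 9, set 1) → VC-HIT  vc=[15]
9: 0x26 (blk 9, set 1) → L1-HIT  vc=[15]
10: 0x26 (blk 9, set 1) → L1-HIT  vc=[15]

OUTCOME = VC-HIT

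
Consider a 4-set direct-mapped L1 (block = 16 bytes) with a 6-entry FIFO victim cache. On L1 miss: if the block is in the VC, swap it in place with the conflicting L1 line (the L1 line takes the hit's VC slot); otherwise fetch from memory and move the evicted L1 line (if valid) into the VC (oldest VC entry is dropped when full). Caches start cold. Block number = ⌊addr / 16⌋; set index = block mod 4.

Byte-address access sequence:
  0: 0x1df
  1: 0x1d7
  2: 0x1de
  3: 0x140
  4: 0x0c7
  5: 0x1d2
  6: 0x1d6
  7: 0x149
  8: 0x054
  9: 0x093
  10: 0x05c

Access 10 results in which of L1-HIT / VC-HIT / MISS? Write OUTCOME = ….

OUTCOME = VC-HIT

0: 0x1df (blk 29, set 1) → MISS  vc=[]
1: 0x1d7 (blk 29, set 1) → L1-HIT  vc=[]
2: 0x1de (blk 29, set 1) → L1-HIT  vc=[]
3: 0x140 (blk 20, set 0) → MISS  vc=[]
4: 0xc7 (blk 12, set 0) → MISS  vc=[20]
5: 0x1d2 (blk 29, set 1) → L1-HIT  vc=[20]
6: 0x1d6 (blk 29, set 1) → L1-HIT  vc=[20]
7: 0x149 (blk 20, set 0) → VC-HIT  vc=[12]
8: 0x54 (blk 5, set 1) → MISS  vc=[12, 29]
9: 0x93 (blk 9, set 1) → MISS  vc=[12, 29, 5]
10: 0x5c (blk 5, set 1) → VC-HIT  vc=[12, 29, 9]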